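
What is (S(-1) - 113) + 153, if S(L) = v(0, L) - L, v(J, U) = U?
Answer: 40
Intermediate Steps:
S(L) = 0 (S(L) = L - L = 0)
(S(-1) - 113) + 153 = (0 - 113) + 153 = -113 + 153 = 40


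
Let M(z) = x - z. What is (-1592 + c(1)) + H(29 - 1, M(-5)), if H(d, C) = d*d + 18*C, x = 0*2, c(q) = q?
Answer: -717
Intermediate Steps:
x = 0
M(z) = -z (M(z) = 0 - z = -z)
H(d, C) = d**2 + 18*C
(-1592 + c(1)) + H(29 - 1, M(-5)) = (-1592 + 1) + ((29 - 1)**2 + 18*(-1*(-5))) = -1591 + (28**2 + 18*5) = -1591 + (784 + 90) = -1591 + 874 = -717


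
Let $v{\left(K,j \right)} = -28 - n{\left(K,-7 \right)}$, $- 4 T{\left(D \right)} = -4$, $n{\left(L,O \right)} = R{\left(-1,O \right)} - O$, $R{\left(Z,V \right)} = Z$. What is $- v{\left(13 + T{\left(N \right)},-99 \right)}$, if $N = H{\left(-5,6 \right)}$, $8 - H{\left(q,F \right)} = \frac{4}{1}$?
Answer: $34$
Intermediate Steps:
$H{\left(q,F \right)} = 4$ ($H{\left(q,F \right)} = 8 - \frac{4}{1} = 8 - 4 \cdot 1 = 8 - 4 = 4$)
$n{\left(L,O \right)} = -1 - O$
$N = 4$
$T{\left(D \right)} = 1$ ($T{\left(D \right)} = \left(- \frac{1}{4}\right) \left(-4\right) = 1$)
$v{\left(K,j \right)} = -34$ ($v{\left(K,j \right)} = -28 - \left(-1 - -7\right) = -28 - \left(-1 + 7\right) = -28 - 6 = -34$)
$- v{\left(13 + T{\left(N \right)},-99 \right)} = \left(-1\right) \left(-34\right) = 34$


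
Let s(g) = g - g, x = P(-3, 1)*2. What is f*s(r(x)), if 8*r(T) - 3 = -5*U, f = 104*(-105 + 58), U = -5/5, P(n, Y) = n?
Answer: 0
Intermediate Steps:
U = -1 (U = -5*⅕ = -1)
f = -4888 (f = 104*(-47) = -4888)
x = -6 (x = -3*2 = -6)
r(T) = 1 (r(T) = 3/8 + (-5*(-1))/8 = 3/8 + (⅛)*5 = 3/8 + 5/8 = 1)
s(g) = 0
f*s(r(x)) = -4888*0 = 0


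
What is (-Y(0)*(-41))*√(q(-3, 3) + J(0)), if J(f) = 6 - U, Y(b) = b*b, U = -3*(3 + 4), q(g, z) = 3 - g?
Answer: 0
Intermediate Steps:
U = -21 (U = -3*7 = -21)
Y(b) = b²
J(f) = 27 (J(f) = 6 - 1*(-21) = 6 + 21 = 27)
(-Y(0)*(-41))*√(q(-3, 3) + J(0)) = (-1*0²*(-41))*√((3 - 1*(-3)) + 27) = (-1*0*(-41))*√((3 + 3) + 27) = (0*(-41))*√(6 + 27) = 0*√33 = 0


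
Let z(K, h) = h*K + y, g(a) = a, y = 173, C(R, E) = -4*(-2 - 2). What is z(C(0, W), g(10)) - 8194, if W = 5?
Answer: -7861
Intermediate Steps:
C(R, E) = 16 (C(R, E) = -4*(-4) = 16)
z(K, h) = 173 + K*h (z(K, h) = h*K + 173 = K*h + 173 = 173 + K*h)
z(C(0, W), g(10)) - 8194 = (173 + 16*10) - 8194 = (173 + 160) - 8194 = 333 - 8194 = -7861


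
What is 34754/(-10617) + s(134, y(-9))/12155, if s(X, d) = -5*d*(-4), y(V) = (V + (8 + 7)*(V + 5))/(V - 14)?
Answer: -84359570/25809927 ≈ -3.2685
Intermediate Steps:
y(V) = (75 + 16*V)/(-14 + V) (y(V) = (V + 15*(5 + V))/(-14 + V) = (V + (75 + 15*V))/(-14 + V) = (75 + 16*V)/(-14 + V))
s(X, d) = 20*d
34754/(-10617) + s(134, y(-9))/12155 = 34754/(-10617) + (20*((75 + 16*(-9))/(-14 - 9)))/12155 = 34754*(-1/10617) + (20*((75 - 144)/(-23)))*(1/12155) = -34754/10617 + (20*(-1/23*(-69)))*(1/12155) = -34754/10617 + (20*3)*(1/12155) = -34754/10617 + 60*(1/12155) = -34754/10617 + 12/2431 = -84359570/25809927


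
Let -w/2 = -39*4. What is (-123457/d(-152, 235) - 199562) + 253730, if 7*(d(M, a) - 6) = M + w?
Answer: 10077737/202 ≈ 49890.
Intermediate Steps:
w = 312 (w = -(-78)*4 = -2*(-156) = 312)
d(M, a) = 354/7 + M/7 (d(M, a) = 6 + (M + 312)/7 = 6 + (312 + M)/7 = 6 + (312/7 + M/7) = 354/7 + M/7)
(-123457/d(-152, 235) - 199562) + 253730 = (-123457/(354/7 + (⅐)*(-152)) - 199562) + 253730 = (-123457/(354/7 - 152/7) - 199562) + 253730 = (-123457/202/7 - 199562) + 253730 = (-123457*7/202 - 199562) + 253730 = (-864199/202 - 199562) + 253730 = -41175723/202 + 253730 = 10077737/202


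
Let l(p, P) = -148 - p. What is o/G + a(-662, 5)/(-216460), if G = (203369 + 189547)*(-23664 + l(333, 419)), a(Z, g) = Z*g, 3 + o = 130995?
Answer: 1908362077/124911598130 ≈ 0.015278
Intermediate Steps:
o = 130992 (o = -3 + 130995 = 130992)
G = -9486956820 (G = (203369 + 189547)*(-23664 + (-148 - 1*333)) = 392916*(-23664 + (-148 - 333)) = 392916*(-23664 - 481) = 392916*(-24145) = -9486956820)
o/G + a(-662, 5)/(-216460) = 130992/(-9486956820) - 662*5/(-216460) = 130992*(-1/9486956820) - 3310*(-1/216460) = -10916/790579735 + 331/21646 = 1908362077/124911598130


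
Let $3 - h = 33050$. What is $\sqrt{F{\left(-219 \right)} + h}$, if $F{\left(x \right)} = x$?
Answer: $i \sqrt{33266} \approx 182.39 i$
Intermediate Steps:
$h = -33047$ ($h = 3 - 33050 = -33047$)
$\sqrt{F{\left(-219 \right)} + h} = \sqrt{-219 - 33047} = \sqrt{-33266} = i \sqrt{33266}$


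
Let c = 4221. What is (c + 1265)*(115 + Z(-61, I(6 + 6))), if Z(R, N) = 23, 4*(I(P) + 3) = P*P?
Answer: 757068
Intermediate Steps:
I(P) = -3 + P²/4 (I(P) = -3 + (P*P)/4 = -3 + P²/4)
(c + 1265)*(115 + Z(-61, I(6 + 6))) = (4221 + 1265)*(115 + 23) = 5486*138 = 757068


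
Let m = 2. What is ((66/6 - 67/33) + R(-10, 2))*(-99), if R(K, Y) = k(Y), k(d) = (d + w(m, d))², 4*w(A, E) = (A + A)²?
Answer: -4452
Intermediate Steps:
w(A, E) = A² (w(A, E) = (A + A)²/4 = (2*A)²/4 = (4*A²)/4 = A²)
k(d) = (4 + d)² (k(d) = (d + 2²)² = (d + 4)² = (4 + d)²)
R(K, Y) = (4 + Y)²
((66/6 - 67/33) + R(-10, 2))*(-99) = ((66/6 - 67/33) + (4 + 2)²)*(-99) = ((66*(⅙) - 67*1/33) + 6²)*(-99) = ((11 - 67/33) + 36)*(-99) = (296/33 + 36)*(-99) = (1484/33)*(-99) = -4452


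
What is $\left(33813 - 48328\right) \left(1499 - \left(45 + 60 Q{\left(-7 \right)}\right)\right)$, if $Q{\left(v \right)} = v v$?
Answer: $21569290$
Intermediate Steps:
$Q{\left(v \right)} = v^{2}$
$\left(33813 - 48328\right) \left(1499 - \left(45 + 60 Q{\left(-7 \right)}\right)\right) = \left(33813 - 48328\right) \left(1499 - \left(45 + 60 \left(-7\right)^{2}\right)\right) = - 14515 \left(1499 - 2985\right) = \left(-14515\right) \left(-1486\right) = 21569290$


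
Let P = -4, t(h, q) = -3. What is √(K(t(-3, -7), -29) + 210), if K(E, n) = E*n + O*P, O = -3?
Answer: √309 ≈ 17.578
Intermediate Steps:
K(E, n) = 12 + E*n (K(E, n) = E*n - 3*(-4) = E*n + 12 = 12 + E*n)
√(K(t(-3, -7), -29) + 210) = √((12 - 3*(-29)) + 210) = √((12 + 87) + 210) = √(99 + 210) = √309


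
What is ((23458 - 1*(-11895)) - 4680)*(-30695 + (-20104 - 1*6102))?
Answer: -1745324373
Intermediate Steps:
((23458 - 1*(-11895)) - 4680)*(-30695 + (-20104 - 1*6102)) = ((23458 + 11895) - 4680)*(-30695 + (-20104 - 6102)) = (35353 - 4680)*(-30695 - 26206) = 30673*(-56901) = -1745324373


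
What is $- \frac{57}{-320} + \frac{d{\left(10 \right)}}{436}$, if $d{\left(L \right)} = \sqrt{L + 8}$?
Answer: $\frac{57}{320} + \frac{3 \sqrt{2}}{436} \approx 0.18786$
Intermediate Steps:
$d{\left(L \right)} = \sqrt{8 + L}$
$- \frac{57}{-320} + \frac{d{\left(10 \right)}}{436} = - \frac{57}{-320} + \frac{\sqrt{8 + 10}}{436} = \left(-57\right) \left(- \frac{1}{320}\right) + \sqrt{18} \cdot \frac{1}{436} = \frac{57}{320} + 3 \sqrt{2} \cdot \frac{1}{436} = \frac{57}{320} + \frac{3 \sqrt{2}}{436}$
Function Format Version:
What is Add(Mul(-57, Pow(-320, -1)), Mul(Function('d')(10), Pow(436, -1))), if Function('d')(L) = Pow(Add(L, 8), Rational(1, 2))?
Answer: Add(Rational(57, 320), Mul(Rational(3, 436), Pow(2, Rational(1, 2)))) ≈ 0.18786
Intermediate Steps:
Function('d')(L) = Pow(Add(8, L), Rational(1, 2))
Add(Mul(-57, Pow(-320, -1)), Mul(Function('d')(10), Pow(436, -1))) = Add(Mul(-57, Pow(-320, -1)), Mul(Pow(Add(8, 10), Rational(1, 2)), Pow(436, -1))) = Add(Mul(-57, Rational(-1, 320)), Mul(Pow(18, Rational(1, 2)), Rational(1, 436))) = Add(Rational(57, 320), Mul(Mul(3, Pow(2, Rational(1, 2))), Rational(1, 436))) = Add(Rational(57, 320), Mul(Rational(3, 436), Pow(2, Rational(1, 2))))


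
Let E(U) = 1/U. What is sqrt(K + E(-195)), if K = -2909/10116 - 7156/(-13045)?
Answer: sqrt(836699916066599)/57184062 ≈ 0.50584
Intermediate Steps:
K = 34442191/131963220 (K = -2909*1/10116 - 7156*(-1/13045) = -2909/10116 + 7156/13045 = 34442191/131963220 ≈ 0.26100)
sqrt(K + E(-195)) = sqrt(34442191/131963220 + 1/(-195)) = sqrt(34442191/131963220 - 1/195) = sqrt(87790187/343104372) = sqrt(836699916066599)/57184062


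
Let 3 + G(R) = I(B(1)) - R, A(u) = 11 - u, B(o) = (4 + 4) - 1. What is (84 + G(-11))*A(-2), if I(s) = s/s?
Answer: 1209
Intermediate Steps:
B(o) = 7 (B(o) = 8 - 1 = 7)
I(s) = 1
G(R) = -2 - R (G(R) = -3 + (1 - R) = -2 - R)
(84 + G(-11))*A(-2) = (84 + (-2 - 1*(-11)))*(11 - 1*(-2)) = (84 + (-2 + 11))*(11 + 2) = (84 + 9)*13 = 93*13 = 1209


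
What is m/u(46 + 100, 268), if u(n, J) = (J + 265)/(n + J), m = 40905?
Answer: 16934670/533 ≈ 31772.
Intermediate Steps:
u(n, J) = (265 + J)/(J + n)
m/u(46 + 100, 268) = 40905/(((265 + 268)/(268 + (46 + 100)))) = 40905/((533/(268 + 146))) = 40905/((533/414)) = 40905/(((1/414)*533)) = 40905/(533/414) = 40905*(414/533) = 16934670/533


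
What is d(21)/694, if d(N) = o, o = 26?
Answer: 13/347 ≈ 0.037464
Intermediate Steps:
d(N) = 26
d(21)/694 = 26/694 = 26*(1/694) = 13/347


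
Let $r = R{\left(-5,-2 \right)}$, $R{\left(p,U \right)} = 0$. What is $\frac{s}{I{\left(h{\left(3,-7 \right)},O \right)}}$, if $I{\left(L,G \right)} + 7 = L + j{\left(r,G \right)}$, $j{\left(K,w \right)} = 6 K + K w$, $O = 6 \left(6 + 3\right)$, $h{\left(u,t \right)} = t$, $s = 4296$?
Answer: $- \frac{2148}{7} \approx -306.86$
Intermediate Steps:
$r = 0$
$O = 54$ ($O = 6 \cdot 9 = 54$)
$I{\left(L,G \right)} = -7 + L$ ($I{\left(L,G \right)} = -7 + \left(L + 0 \left(6 + G\right)\right) = -7 + \left(L + 0\right) = -7 + L$)
$\frac{s}{I{\left(h{\left(3,-7 \right)},O \right)}} = \frac{4296}{-7 - 7} = \frac{4296}{-14} = 4296 \left(- \frac{1}{14}\right) = - \frac{2148}{7}$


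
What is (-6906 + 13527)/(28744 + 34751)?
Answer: 2207/21165 ≈ 0.10428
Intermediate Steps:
(-6906 + 13527)/(28744 + 34751) = 6621/63495 = 6621*(1/63495) = 2207/21165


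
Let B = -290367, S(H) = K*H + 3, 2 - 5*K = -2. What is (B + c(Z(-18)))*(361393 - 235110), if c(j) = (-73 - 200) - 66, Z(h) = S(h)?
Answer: -36711225798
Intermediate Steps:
K = ⅘ (K = ⅖ - ⅕*(-2) = ⅖ + ⅖ = ⅘ ≈ 0.80000)
S(H) = 3 + 4*H/5 (S(H) = 4*H/5 + 3 = 3 + 4*H/5)
Z(h) = 3 + 4*h/5
c(j) = -339 (c(j) = -273 - 66 = -339)
(B + c(Z(-18)))*(361393 - 235110) = (-290367 - 339)*(361393 - 235110) = -290706*126283 = -36711225798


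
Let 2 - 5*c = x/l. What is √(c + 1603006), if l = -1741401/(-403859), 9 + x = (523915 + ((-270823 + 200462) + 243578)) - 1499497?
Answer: √13816498724623754610/2902335 ≈ 1280.7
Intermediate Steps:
x = -802374 (x = -9 + ((523915 + ((-270823 + 200462) + 243578)) - 1499497) = -9 + ((523915 + (-70361 + 243578)) - 1499497) = -9 + ((523915 + 173217) - 1499497) = -9 + (697132 - 1499497) = -9 - 802365 = -802374)
l = 1741401/403859 (l = -1741401*(-1/403859) = 1741401/403859 ≈ 4.3119)
c = 108016481356/2902335 (c = ⅖ - (-802374)/(5*1741401/403859) = ⅖ - (-802374)*403859/(5*1741401) = ⅖ - ⅕*(-108015320422/580467) = ⅖ + 108015320422/2902335 = 108016481356/2902335 ≈ 37217.)
√(c + 1603006) = √(108016481356/2902335 + 1603006) = √(4760476900366/2902335) = √13816498724623754610/2902335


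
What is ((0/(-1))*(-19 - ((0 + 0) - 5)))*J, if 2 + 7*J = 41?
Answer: 0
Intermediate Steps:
J = 39/7 (J = -2/7 + (⅐)*41 = -2/7 + 41/7 = 39/7 ≈ 5.5714)
((0/(-1))*(-19 - ((0 + 0) - 5)))*J = ((0/(-1))*(-19 - ((0 + 0) - 5)))*(39/7) = ((0*(-1))*(-19 - (0 - 5)))*(39/7) = (0*(-19 - 1*(-5)))*(39/7) = (0*(-19 + 5))*(39/7) = (0*(-14))*(39/7) = 0*(39/7) = 0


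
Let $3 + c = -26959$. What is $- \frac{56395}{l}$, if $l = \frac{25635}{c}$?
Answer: $\frac{304104398}{5127} \approx 59314.0$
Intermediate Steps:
$c = -26962$ ($c = -3 - 26959 = -26962$)
$l = - \frac{25635}{26962}$ ($l = \frac{25635}{-26962} = 25635 \left(- \frac{1}{26962}\right) = - \frac{25635}{26962} \approx -0.95078$)
$- \frac{56395}{l} = - \frac{56395}{- \frac{25635}{26962}} = \left(-56395\right) \left(- \frac{26962}{25635}\right) = \frac{304104398}{5127}$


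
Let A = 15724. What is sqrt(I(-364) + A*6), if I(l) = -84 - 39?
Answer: 57*sqrt(29) ≈ 306.95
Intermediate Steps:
I(l) = -123
sqrt(I(-364) + A*6) = sqrt(-123 + 15724*6) = sqrt(-123 + 94344) = sqrt(94221) = 57*sqrt(29)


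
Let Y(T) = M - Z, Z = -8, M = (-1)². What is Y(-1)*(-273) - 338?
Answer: -2795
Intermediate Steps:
M = 1
Y(T) = 9 (Y(T) = 1 - 1*(-8) = 1 + 8 = 9)
Y(-1)*(-273) - 338 = 9*(-273) - 338 = -2457 - 338 = -2795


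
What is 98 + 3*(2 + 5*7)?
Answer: 209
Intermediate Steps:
98 + 3*(2 + 5*7) = 98 + 3*(2 + 35) = 98 + 3*37 = 98 + 111 = 209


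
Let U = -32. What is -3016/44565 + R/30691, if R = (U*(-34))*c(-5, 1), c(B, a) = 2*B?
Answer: -577431256/1367744415 ≈ -0.42218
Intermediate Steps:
R = -10880 (R = (-32*(-34))*(2*(-5)) = 1088*(-10) = -10880)
-3016/44565 + R/30691 = -3016/44565 - 10880/30691 = -577431256/1367744415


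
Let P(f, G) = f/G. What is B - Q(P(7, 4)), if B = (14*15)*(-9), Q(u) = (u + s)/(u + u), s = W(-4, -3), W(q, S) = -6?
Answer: -26443/14 ≈ -1888.8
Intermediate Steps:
s = -6
Q(u) = (-6 + u)/(2*u) (Q(u) = (u - 6)/(u + u) = (-6 + u)/((2*u)) = (-6 + u)*(1/(2*u)) = (-6 + u)/(2*u))
B = -1890 (B = 210*(-9) = -1890)
B - Q(P(7, 4)) = -1890 - (-6 + 7/4)/(2*(7/4)) = -1890 - (-6 + 7*(¼))/(2*(7*(¼))) = -1890 - (-6 + 7/4)/(2*7/4) = -1890 - 4*(-17)/(2*7*4) = -1890 - 1*(-17/14) = -1890 + 17/14 = -26443/14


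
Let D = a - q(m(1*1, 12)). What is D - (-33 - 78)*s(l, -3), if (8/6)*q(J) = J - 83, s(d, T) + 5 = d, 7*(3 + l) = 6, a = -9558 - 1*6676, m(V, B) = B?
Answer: -475261/28 ≈ -16974.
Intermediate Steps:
a = -16234 (a = -9558 - 6676 = -16234)
l = -15/7 (l = -3 + (1/7)*6 = -3 + 6/7 = -15/7 ≈ -2.1429)
s(d, T) = -5 + d
q(J) = -249/4 + 3*J/4 (q(J) = 3*(J - 83)/4 = 3*(-83 + J)/4 = -249/4 + 3*J/4)
D = -64723/4 (D = -16234 - (-249/4 + (3/4)*12) = -16234 - (-249/4 + 9) = -16234 - 1*(-213/4) = -16234 + 213/4 = -64723/4 ≈ -16181.)
D - (-33 - 78)*s(l, -3) = -64723/4 - (-33 - 78)*(-5 - 15/7) = -64723/4 - (-111)*(-50)/7 = -64723/4 - 1*5550/7 = -64723/4 - 5550/7 = -475261/28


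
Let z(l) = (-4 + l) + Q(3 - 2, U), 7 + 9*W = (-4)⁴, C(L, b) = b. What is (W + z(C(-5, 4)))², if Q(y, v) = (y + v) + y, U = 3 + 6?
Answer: 13456/9 ≈ 1495.1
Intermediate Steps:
U = 9
W = 83/3 (W = -7/9 + (⅑)*(-4)⁴ = -7/9 + (⅑)*256 = -7/9 + 256/9 = 83/3 ≈ 27.667)
Q(y, v) = v + 2*y (Q(y, v) = (v + y) + y = v + 2*y)
z(l) = 7 + l (z(l) = (-4 + l) + (9 + 2*(3 - 2)) = (-4 + l) + (9 + 2*1) = (-4 + l) + (9 + 2) = (-4 + l) + 11 = 7 + l)
(W + z(C(-5, 4)))² = (83/3 + (7 + 4))² = (83/3 + 11)² = (116/3)² = 13456/9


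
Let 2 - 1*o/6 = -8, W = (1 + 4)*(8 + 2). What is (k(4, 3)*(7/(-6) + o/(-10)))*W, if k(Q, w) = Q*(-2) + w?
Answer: 5375/3 ≈ 1791.7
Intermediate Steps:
W = 50 (W = 5*10 = 50)
o = 60 (o = 12 - 6*(-8) = 12 + 48 = 60)
k(Q, w) = w - 2*Q (k(Q, w) = -2*Q + w = w - 2*Q)
(k(4, 3)*(7/(-6) + o/(-10)))*W = ((3 - 2*4)*(7/(-6) + 60/(-10)))*50 = ((3 - 8)*(7*(-⅙) + 60*(-⅒)))*50 = -5*(-7/6 - 6)*50 = -5*(-43/6)*50 = (215/6)*50 = 5375/3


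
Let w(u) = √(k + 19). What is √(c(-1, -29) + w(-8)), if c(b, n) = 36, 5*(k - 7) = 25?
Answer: √(36 + √31) ≈ 6.4473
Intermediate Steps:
k = 12 (k = 7 + (⅕)*25 = 7 + 5 = 12)
w(u) = √31 (w(u) = √(12 + 19) = √31)
√(c(-1, -29) + w(-8)) = √(36 + √31)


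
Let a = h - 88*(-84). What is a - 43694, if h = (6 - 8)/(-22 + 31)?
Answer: -326720/9 ≈ -36302.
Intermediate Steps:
h = -2/9 ≈ -0.22222
a = 66526/9 (a = -2/9 - 88*(-84) = -2/9 + 7392 = 66526/9 ≈ 7391.8)
a - 43694 = 66526/9 - 43694 = -326720/9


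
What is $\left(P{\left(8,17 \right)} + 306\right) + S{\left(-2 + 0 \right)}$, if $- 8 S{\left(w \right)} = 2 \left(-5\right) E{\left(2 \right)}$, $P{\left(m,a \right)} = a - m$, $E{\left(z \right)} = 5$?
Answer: $\frac{1285}{4} \approx 321.25$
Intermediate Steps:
$S{\left(w \right)} = \frac{25}{4}$ ($S{\left(w \right)} = - \frac{2 \left(-5\right) 5}{8} = - \frac{\left(-10\right) 5}{8} = \left(- \frac{1}{8}\right) \left(-50\right) = \frac{25}{4}$)
$\left(P{\left(8,17 \right)} + 306\right) + S{\left(-2 + 0 \right)} = \left(\left(17 - 8\right) + 306\right) + \frac{25}{4} = \left(9 + 306\right) + \frac{25}{4} = 315 + \frac{25}{4} = \frac{1285}{4}$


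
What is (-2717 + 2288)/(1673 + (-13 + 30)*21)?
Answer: -429/2030 ≈ -0.21133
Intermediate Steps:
(-2717 + 2288)/(1673 + (-13 + 30)*21) = -429/(1673 + 17*21) = -429/(1673 + 357) = -429/2030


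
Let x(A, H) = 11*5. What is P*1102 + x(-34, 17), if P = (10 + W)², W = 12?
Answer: 533423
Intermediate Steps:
x(A, H) = 55
P = 484 (P = (10 + 12)² = 22² = 484)
P*1102 + x(-34, 17) = 484*1102 + 55 = 533368 + 55 = 533423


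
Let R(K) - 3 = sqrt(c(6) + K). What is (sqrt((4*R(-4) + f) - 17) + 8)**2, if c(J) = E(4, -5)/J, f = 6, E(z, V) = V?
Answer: (24 + sqrt(3)*sqrt(3 + 2*I*sqrt(174)))**2/9 ≈ 100.51 + 40.494*I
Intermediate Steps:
c(J) = -5/J
R(K) = 3 + sqrt(-5/6 + K)
(sqrt((4*R(-4) + f) - 17) + 8)**2 = (sqrt((4*(3 + sqrt(-30 + 36*(-4))/6) + 6) - 17) + 8)**2 = (sqrt((4*(3 + sqrt(-30 - 144)/6) + 6) - 17) + 8)**2 = (sqrt((4*(3 + sqrt(-174)/6) + 6) - 17) + 8)**2 = (sqrt((4*(3 + (I*sqrt(174))/6) + 6) - 17) + 8)**2 = (sqrt((4*(3 + I*sqrt(174)/6) + 6) - 17) + 8)**2 = (sqrt(((12 + 2*I*sqrt(174)/3) + 6) - 17) + 8)**2 = (sqrt((18 + 2*I*sqrt(174)/3) - 17) + 8)**2 = (sqrt(1 + 2*I*sqrt(174)/3) + 8)**2 = (8 + sqrt(1 + 2*I*sqrt(174)/3))**2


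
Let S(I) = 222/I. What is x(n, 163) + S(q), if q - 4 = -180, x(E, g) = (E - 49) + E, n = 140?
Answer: 20217/88 ≈ 229.74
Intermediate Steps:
x(E, g) = -49 + 2*E (x(E, g) = (-49 + E) + E = -49 + 2*E)
q = -176 (q = 4 - 180 = -176)
x(n, 163) + S(q) = (-49 + 2*140) + 222/(-176) = (-49 + 280) + 222*(-1/176) = 231 - 111/88 = 20217/88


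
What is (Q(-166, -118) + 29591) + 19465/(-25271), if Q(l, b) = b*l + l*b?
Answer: 1737791392/25271 ≈ 68766.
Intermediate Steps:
Q(l, b) = 2*b*l (Q(l, b) = b*l + b*l = 2*b*l)
(Q(-166, -118) + 29591) + 19465/(-25271) = (2*(-118)*(-166) + 29591) + 19465/(-25271) = (39176 + 29591) + 19465*(-1/25271) = 68767 - 19465/25271 = 1737791392/25271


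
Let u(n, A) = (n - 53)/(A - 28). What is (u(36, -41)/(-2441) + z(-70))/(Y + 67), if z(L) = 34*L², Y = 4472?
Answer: 1650604199/44970543 ≈ 36.704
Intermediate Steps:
u(n, A) = (-53 + n)/(-28 + A)
(u(36, -41)/(-2441) + z(-70))/(Y + 67) = (((-53 + 36)/(-28 - 41))/(-2441) + 34*(-70)²)/(4472 + 67) = ((-17/(-69))*(-1/2441) + 34*4900)/4539 = (-1/69*(-17)*(-1/2441) + 166600)*(1/4539) = ((17/69)*(-1/2441) + 166600)*(1/4539) = (-17/168429 + 166600)*(1/4539) = (28060271383/168429)*(1/4539) = 1650604199/44970543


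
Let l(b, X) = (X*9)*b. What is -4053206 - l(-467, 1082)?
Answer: 494440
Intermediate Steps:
l(b, X) = 9*X*b (l(b, X) = (9*X)*b = 9*X*b)
-4053206 - l(-467, 1082) = -4053206 - 9*1082*(-467) = -4053206 - 1*(-4547646) = -4053206 + 4547646 = 494440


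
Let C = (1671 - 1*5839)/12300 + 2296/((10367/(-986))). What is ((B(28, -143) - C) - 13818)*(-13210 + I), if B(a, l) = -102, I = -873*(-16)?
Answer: -47296699508084/4554075 ≈ -1.0386e+7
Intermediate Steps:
I = 13968
C = -996022802/4554075 (C = (1671 - 5839)*(1/12300) + 2296/((10367*(-1/986))) = -4168*1/12300 + 2296/(-10367/986) = -1042/3075 + 2296*(-986/10367) = -1042/3075 - 323408/1481 = -996022802/4554075 ≈ -218.71)
((B(28, -143) - C) - 13818)*(-13210 + I) = ((-102 - 1*(-996022802/4554075)) - 13818)*(-13210 + 13968) = ((-102 + 996022802/4554075) - 13818)*758 = (531507152/4554075 - 13818)*758 = -62396701198/4554075*758 = -47296699508084/4554075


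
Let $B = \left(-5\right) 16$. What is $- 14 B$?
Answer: $1120$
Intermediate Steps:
$B = -80$
$- 14 B = \left(-14\right) \left(-80\right) = 1120$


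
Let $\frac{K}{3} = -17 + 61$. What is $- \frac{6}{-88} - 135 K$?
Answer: $- \frac{784077}{44} \approx -17820.0$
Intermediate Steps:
$K = 132$ ($K = 3 \left(-17 + 61\right) = 3 \cdot 44 = 132$)
$- \frac{6}{-88} - 135 K = - \frac{6}{-88} - 17820 = \left(-6\right) \left(- \frac{1}{88}\right) - 17820 = \frac{3}{44} - 17820 = - \frac{784077}{44}$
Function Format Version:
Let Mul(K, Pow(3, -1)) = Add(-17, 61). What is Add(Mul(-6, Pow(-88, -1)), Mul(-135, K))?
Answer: Rational(-784077, 44) ≈ -17820.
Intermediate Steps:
K = 132 (K = Mul(3, Add(-17, 61)) = Mul(3, 44) = 132)
Add(Mul(-6, Pow(-88, -1)), Mul(-135, K)) = Add(Mul(-6, Pow(-88, -1)), Mul(-135, 132)) = Add(Mul(-6, Rational(-1, 88)), -17820) = Add(Rational(3, 44), -17820) = Rational(-784077, 44)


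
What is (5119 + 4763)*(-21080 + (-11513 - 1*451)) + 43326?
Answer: -326497482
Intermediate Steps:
(5119 + 4763)*(-21080 + (-11513 - 1*451)) + 43326 = 9882*(-21080 + (-11513 - 451)) + 43326 = 9882*(-21080 - 11964) + 43326 = 9882*(-33044) + 43326 = -326540808 + 43326 = -326497482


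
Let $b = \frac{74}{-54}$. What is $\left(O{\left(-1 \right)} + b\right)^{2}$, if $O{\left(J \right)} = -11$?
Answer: $\frac{111556}{729} \approx 153.03$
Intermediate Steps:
$b = - \frac{37}{27}$ ($b = 74 \left(- \frac{1}{54}\right) = - \frac{37}{27} \approx -1.3704$)
$\left(O{\left(-1 \right)} + b\right)^{2} = \left(-11 - \frac{37}{27}\right)^{2} = \left(- \frac{334}{27}\right)^{2} = \frac{111556}{729}$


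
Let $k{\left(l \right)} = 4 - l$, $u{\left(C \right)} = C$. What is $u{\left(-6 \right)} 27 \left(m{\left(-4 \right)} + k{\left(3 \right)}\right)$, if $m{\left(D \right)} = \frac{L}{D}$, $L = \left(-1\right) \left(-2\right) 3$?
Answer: $81$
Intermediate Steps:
$L = 6$ ($L = 2 \cdot 3 = 6$)
$m{\left(D \right)} = \frac{6}{D}$
$u{\left(-6 \right)} 27 \left(m{\left(-4 \right)} + k{\left(3 \right)}\right) = \left(-6\right) 27 \left(\frac{6}{-4} + \left(4 - 3\right)\right) = - 162 \left(6 \left(- \frac{1}{4}\right) + \left(4 - 3\right)\right) = - 162 \left(- \frac{3}{2} + 1\right) = \left(-162\right) \left(- \frac{1}{2}\right) = 81$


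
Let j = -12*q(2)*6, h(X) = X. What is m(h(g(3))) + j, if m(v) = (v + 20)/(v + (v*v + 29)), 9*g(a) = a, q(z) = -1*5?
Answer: 95583/265 ≈ 360.69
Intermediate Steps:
q(z) = -5
g(a) = a/9
m(v) = (20 + v)/(29 + v + v²) (m(v) = (20 + v)/(v + (v² + 29)) = (20 + v)/(v + (29 + v²)) = (20 + v)/(29 + v + v²))
j = 360 (j = -12*(-5)*6 = 60*6 = 360)
m(h(g(3))) + j = (20 + (⅑)*3)/(29 + (⅑)*3 + ((⅑)*3)²) + 360 = (20 + ⅓)/(29 + ⅓ + (⅓)²) + 360 = (61/3)/(29 + ⅓ + ⅑) + 360 = (61/3)/(265/9) + 360 = (9/265)*(61/3) + 360 = 183/265 + 360 = 95583/265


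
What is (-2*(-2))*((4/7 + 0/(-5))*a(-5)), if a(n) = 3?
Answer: 48/7 ≈ 6.8571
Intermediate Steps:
(-2*(-2))*((4/7 + 0/(-5))*a(-5)) = (-2*(-2))*((4/7 + 0/(-5))*3) = 4*((4*(⅐) + 0*(-⅕))*3) = 4*((4/7 + 0)*3) = 4*((4/7)*3) = 4*(12/7) = 48/7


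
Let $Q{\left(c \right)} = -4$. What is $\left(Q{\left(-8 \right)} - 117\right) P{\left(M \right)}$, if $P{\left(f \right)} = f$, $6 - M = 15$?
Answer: $1089$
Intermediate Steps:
$M = -9$ ($M = 6 - 15 = -9$)
$\left(Q{\left(-8 \right)} - 117\right) P{\left(M \right)} = \left(-4 - 117\right) \left(-9\right) = \left(-121\right) \left(-9\right) = 1089$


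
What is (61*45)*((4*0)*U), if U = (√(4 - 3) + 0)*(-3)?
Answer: 0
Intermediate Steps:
U = -3 (U = (√1 + 0)*(-3) = (1 + 0)*(-3) = 1*(-3) = -3)
(61*45)*((4*0)*U) = (61*45)*((4*0)*(-3)) = 2745*(0*(-3)) = 2745*0 = 0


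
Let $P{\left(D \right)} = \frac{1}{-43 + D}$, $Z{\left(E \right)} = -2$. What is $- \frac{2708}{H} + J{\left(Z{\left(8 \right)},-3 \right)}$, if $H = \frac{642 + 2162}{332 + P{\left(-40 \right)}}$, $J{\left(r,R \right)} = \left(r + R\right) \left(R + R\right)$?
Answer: $- \frac{16909245}{58183} \approx -290.62$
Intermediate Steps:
$J{\left(r,R \right)} = 2 R \left(R + r\right)$ ($J{\left(r,R \right)} = \left(R + r\right) 2 R = 2 R \left(R + r\right)$)
$H = \frac{232732}{27555}$ ($H = \frac{642 + 2162}{332 + \frac{1}{-43 - 40}} = \frac{2804}{332 + \frac{1}{-83}} = \frac{2804}{332 - \frac{1}{83}} = \frac{2804}{\frac{27555}{83}} = 2804 \cdot \frac{83}{27555} = \frac{232732}{27555} \approx 8.4461$)
$- \frac{2708}{H} + J{\left(Z{\left(8 \right)},-3 \right)} = - \frac{2708}{\frac{232732}{27555}} + 2 \left(-3\right) \left(-3 - 2\right) = \left(-2708\right) \frac{27555}{232732} + 2 \left(-3\right) \left(-5\right) = - \frac{18654735}{58183} + 30 = - \frac{16909245}{58183}$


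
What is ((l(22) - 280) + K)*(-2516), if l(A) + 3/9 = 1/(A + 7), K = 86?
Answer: 42530464/87 ≈ 4.8886e+5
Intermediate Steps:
l(A) = -⅓ + 1/(7 + A) (l(A) = -⅓ + 1/(A + 7) = -⅓ + 1/(7 + A))
((l(22) - 280) + K)*(-2516) = (((-4 - 1*22)/(3*(7 + 22)) - 280) + 86)*(-2516) = (((⅓)*(-4 - 22)/29 - 280) + 86)*(-2516) = (((⅓)*(1/29)*(-26) - 280) + 86)*(-2516) = ((-26/87 - 280) + 86)*(-2516) = (-24386/87 + 86)*(-2516) = -16904/87*(-2516) = 42530464/87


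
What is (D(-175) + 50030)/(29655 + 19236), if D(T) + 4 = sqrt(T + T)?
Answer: 50026/48891 + 5*I*sqrt(14)/48891 ≈ 1.0232 + 0.00038265*I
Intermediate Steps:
D(T) = -4 + sqrt(2)*sqrt(T) (D(T) = -4 + sqrt(T + T) = -4 + sqrt(2*T) = -4 + sqrt(2)*sqrt(T))
(D(-175) + 50030)/(29655 + 19236) = ((-4 + sqrt(2)*sqrt(-175)) + 50030)/(29655 + 19236) = ((-4 + sqrt(2)*(5*I*sqrt(7))) + 50030)/48891 = ((-4 + 5*I*sqrt(14)) + 50030)*(1/48891) = (50026 + 5*I*sqrt(14))*(1/48891) = 50026/48891 + 5*I*sqrt(14)/48891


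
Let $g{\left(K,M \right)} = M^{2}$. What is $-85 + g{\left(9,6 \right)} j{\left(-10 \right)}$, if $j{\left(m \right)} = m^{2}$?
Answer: $3515$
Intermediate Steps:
$-85 + g{\left(9,6 \right)} j{\left(-10 \right)} = -85 + 6^{2} \left(-10\right)^{2} = -85 + 36 \cdot 100 = -85 + 3600 = 3515$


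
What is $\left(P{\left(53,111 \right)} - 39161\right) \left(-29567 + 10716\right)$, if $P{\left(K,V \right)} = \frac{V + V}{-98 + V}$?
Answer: $\frac{9592727221}{13} \approx 7.379 \cdot 10^{8}$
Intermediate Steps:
$P{\left(K,V \right)} = \frac{2 V}{-98 + V}$
$\left(P{\left(53,111 \right)} - 39161\right) \left(-29567 + 10716\right) = \left(2 \cdot 111 \frac{1}{-98 + 111} - 39161\right) \left(-29567 + 10716\right) = \left(2 \cdot 111 \cdot \frac{1}{13} - 39161\right) \left(-18851\right) = \left(\frac{222}{13} - 39161\right) \left(-18851\right) = \left(- \frac{508871}{13}\right) \left(-18851\right) = \frac{9592727221}{13}$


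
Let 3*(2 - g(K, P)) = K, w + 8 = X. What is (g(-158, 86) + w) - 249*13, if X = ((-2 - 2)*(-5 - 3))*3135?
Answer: 291389/3 ≈ 97130.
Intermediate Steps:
X = 100320 (X = -4*(-8)*3135 = 32*3135 = 100320)
w = 100312 (w = -8 + 100320 = 100312)
g(K, P) = 2 - K/3
(g(-158, 86) + w) - 249*13 = ((2 - 1/3*(-158)) + 100312) - 249*13 = ((2 + 158/3) + 100312) - 1*3237 = (164/3 + 100312) - 3237 = 301100/3 - 3237 = 291389/3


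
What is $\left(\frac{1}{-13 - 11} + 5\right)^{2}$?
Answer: $\frac{14161}{576} \approx 24.585$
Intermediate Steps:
$\left(\frac{1}{-13 - 11} + 5\right)^{2} = \left(\frac{1}{-24} + 5\right)^{2} = \left(- \frac{1}{24} + 5\right)^{2} = \left(\frac{119}{24}\right)^{2} = \frac{14161}{576}$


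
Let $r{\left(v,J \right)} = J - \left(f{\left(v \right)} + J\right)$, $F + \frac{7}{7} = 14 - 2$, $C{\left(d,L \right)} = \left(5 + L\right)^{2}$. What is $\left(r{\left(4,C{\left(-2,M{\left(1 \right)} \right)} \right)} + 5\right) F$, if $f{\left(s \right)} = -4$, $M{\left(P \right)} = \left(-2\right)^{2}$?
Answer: $99$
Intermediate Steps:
$M{\left(P \right)} = 4$
$F = 11$ ($F = -1 + \left(14 - 2\right) = -1 + 12 = 11$)
$r{\left(v,J \right)} = 4$ ($r{\left(v,J \right)} = J - \left(-4 + J\right) = 4$)
$\left(r{\left(4,C{\left(-2,M{\left(1 \right)} \right)} \right)} + 5\right) F = \left(4 + 5\right) 11 = 9 \cdot 11 = 99$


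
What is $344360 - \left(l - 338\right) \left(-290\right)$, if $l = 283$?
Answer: $328410$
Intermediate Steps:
$344360 - \left(l - 338\right) \left(-290\right) = 344360 - \left(283 - 338\right) \left(-290\right) = 344360 - \left(-55\right) \left(-290\right) = 344360 - 15950 = 328410$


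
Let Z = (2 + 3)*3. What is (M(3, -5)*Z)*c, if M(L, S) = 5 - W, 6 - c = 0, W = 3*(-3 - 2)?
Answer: 1800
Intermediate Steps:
W = -15 (W = 3*(-5) = -15)
c = 6 (c = 6 - 1*0 = 6 + 0 = 6)
Z = 15 (Z = 5*3 = 15)
M(L, S) = 20 (M(L, S) = 5 - 1*(-15) = 5 + 15 = 20)
(M(3, -5)*Z)*c = (20*15)*6 = 300*6 = 1800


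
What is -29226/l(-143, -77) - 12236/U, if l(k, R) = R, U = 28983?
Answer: 846114986/2231691 ≈ 379.14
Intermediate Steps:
-29226/l(-143, -77) - 12236/U = -29226/(-77) - 12236/28983 = -29226*(-1/77) - 12236*1/28983 = 29226/77 - 12236/28983 = 846114986/2231691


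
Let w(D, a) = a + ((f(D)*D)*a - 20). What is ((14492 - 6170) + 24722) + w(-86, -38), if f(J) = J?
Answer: -248062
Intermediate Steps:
w(D, a) = -20 + a + a*D**2 (w(D, a) = a + ((D*D)*a - 20) = a + (D**2*a - 20) = a + (a*D**2 - 20) = a + (-20 + a*D**2) = -20 + a + a*D**2)
((14492 - 6170) + 24722) + w(-86, -38) = ((14492 - 6170) + 24722) + (-20 - 38 - 38*(-86)**2) = (8322 + 24722) + (-20 - 38 - 38*7396) = 33044 + (-20 - 38 - 281048) = 33044 - 281106 = -248062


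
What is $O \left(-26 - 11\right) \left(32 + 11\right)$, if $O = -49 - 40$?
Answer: $141599$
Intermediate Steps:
$O = -89$
$O \left(-26 - 11\right) \left(32 + 11\right) = - 89 \left(-26 - 11\right) \left(32 + 11\right) = - 89 \left(\left(-37\right) 43\right) = \left(-89\right) \left(-1591\right) = 141599$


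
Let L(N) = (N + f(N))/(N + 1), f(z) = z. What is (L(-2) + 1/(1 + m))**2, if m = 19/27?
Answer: 44521/2116 ≈ 21.040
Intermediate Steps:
m = 19/27 (m = 19*(1/27) = 19/27 ≈ 0.70370)
L(N) = 2*N/(1 + N) (L(N) = (N + N)/(N + 1) = (2*N)/(1 + N) = 2*N/(1 + N))
(L(-2) + 1/(1 + m))**2 = (2*(-2)/(1 - 2) + 1/(1 + 19/27))**2 = (2*(-2)/(-1) + 1/(46/27))**2 = (2*(-2)*(-1) + 27/46)**2 = (4 + 27/46)**2 = (211/46)**2 = 44521/2116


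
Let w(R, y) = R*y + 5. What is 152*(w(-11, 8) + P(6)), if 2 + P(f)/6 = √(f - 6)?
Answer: -14440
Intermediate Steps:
w(R, y) = 5 + R*y
P(f) = -12 + 6*√(-6 + f) (P(f) = -12 + 6*√(f - 6) = -12 + 6*√(-6 + f))
152*(w(-11, 8) + P(6)) = 152*((5 - 11*8) + (-12 + 6*√(-6 + 6))) = 152*((5 - 88) + (-12 + 6*√0)) = 152*(-83 + (-12 + 6*0)) = 152*(-83 + (-12 + 0)) = 152*(-83 - 12) = 152*(-95) = -14440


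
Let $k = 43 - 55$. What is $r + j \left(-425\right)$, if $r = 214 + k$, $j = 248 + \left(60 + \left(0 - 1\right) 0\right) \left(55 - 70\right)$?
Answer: $277302$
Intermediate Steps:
$k = -12$
$j = -652$ ($j = 248 + \left(60 - 0\right) \left(-15\right) = 248 + \left(60 + 0\right) \left(-15\right) = 248 + 60 \left(-15\right) = 248 - 900 = -652$)
$r = 202$ ($r = 214 - 12 = 202$)
$r + j \left(-425\right) = 202 - -277100 = 202 + 277100 = 277302$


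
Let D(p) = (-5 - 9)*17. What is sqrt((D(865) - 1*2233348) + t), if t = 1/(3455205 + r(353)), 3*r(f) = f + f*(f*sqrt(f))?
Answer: sqrt(-23153281001245 - 278324917874*sqrt(353))/sqrt(10365968 + 124609*sqrt(353)) ≈ 1494.5*I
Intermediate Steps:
r(f) = f/3 + f**(5/2)/3 (r(f) = (f + f*(f*sqrt(f)))/3 = (f + f*f**(3/2))/3 = (f + f**(5/2))/3 = f/3 + f**(5/2)/3)
D(p) = -238 (D(p) = -14*17 = -238)
t = 1/(10365968/3 + 124609*sqrt(353)/3) (t = 1/(3455205 + ((1/3)*353 + 353**(5/2)/3)) = 1/(3455205 + (353/3 + (124609*sqrt(353))/3)) = 1/(3455205 + (353/3 + 124609*sqrt(353)/3)) = 1/(10365968/3 + 124609*sqrt(353)/3) ≈ 2.3609e-7)
sqrt((D(865) - 1*2233348) + t) = sqrt((-238 - 1*2233348) + (31097904/101972119360031 - 373827*sqrt(353)/101972119360031)) = sqrt((-238 - 2233348) + (31097904/101972119360031 - 373827*sqrt(353)/101972119360031)) = sqrt(-2233586 + (31097904/101972119360031 - 373827*sqrt(353)/101972119360031)) = sqrt(-227763498192863103262/101972119360031 - 373827*sqrt(353)/101972119360031)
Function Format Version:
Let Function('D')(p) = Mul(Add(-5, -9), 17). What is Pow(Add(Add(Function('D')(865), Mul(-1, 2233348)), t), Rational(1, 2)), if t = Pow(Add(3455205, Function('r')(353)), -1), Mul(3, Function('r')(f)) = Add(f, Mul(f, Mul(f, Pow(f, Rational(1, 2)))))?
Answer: Mul(Pow(Add(-23153281001245, Mul(-278324917874, Pow(353, Rational(1, 2)))), Rational(1, 2)), Pow(Add(10365968, Mul(124609, Pow(353, Rational(1, 2)))), Rational(-1, 2))) ≈ Mul(1494.5, I)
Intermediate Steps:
Function('r')(f) = Add(Mul(Rational(1, 3), f), Mul(Rational(1, 3), Pow(f, Rational(5, 2)))) (Function('r')(f) = Mul(Rational(1, 3), Add(f, Mul(f, Mul(f, Pow(f, Rational(1, 2)))))) = Mul(Rational(1, 3), Add(f, Mul(f, Pow(f, Rational(3, 2))))) = Mul(Rational(1, 3), Add(f, Pow(f, Rational(5, 2)))) = Add(Mul(Rational(1, 3), f), Mul(Rational(1, 3), Pow(f, Rational(5, 2)))))
Function('D')(p) = -238 (Function('D')(p) = Mul(-14, 17) = -238)
t = Pow(Add(Rational(10365968, 3), Mul(Rational(124609, 3), Pow(353, Rational(1, 2)))), -1) (t = Pow(Add(3455205, Add(Mul(Rational(1, 3), 353), Mul(Rational(1, 3), Pow(353, Rational(5, 2))))), -1) = Pow(Add(3455205, Add(Rational(353, 3), Mul(Rational(1, 3), Mul(124609, Pow(353, Rational(1, 2)))))), -1) = Pow(Add(3455205, Add(Rational(353, 3), Mul(Rational(124609, 3), Pow(353, Rational(1, 2))))), -1) = Pow(Add(Rational(10365968, 3), Mul(Rational(124609, 3), Pow(353, Rational(1, 2)))), -1) ≈ 2.3609e-7)
Pow(Add(Add(Function('D')(865), Mul(-1, 2233348)), t), Rational(1, 2)) = Pow(Add(Add(-238, Mul(-1, 2233348)), Add(Rational(31097904, 101972119360031), Mul(Rational(-373827, 101972119360031), Pow(353, Rational(1, 2))))), Rational(1, 2)) = Pow(Add(Add(-238, -2233348), Add(Rational(31097904, 101972119360031), Mul(Rational(-373827, 101972119360031), Pow(353, Rational(1, 2))))), Rational(1, 2)) = Pow(Add(-2233586, Add(Rational(31097904, 101972119360031), Mul(Rational(-373827, 101972119360031), Pow(353, Rational(1, 2))))), Rational(1, 2)) = Pow(Add(Rational(-227763498192863103262, 101972119360031), Mul(Rational(-373827, 101972119360031), Pow(353, Rational(1, 2)))), Rational(1, 2))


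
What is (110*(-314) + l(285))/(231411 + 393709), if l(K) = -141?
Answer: -34681/625120 ≈ -0.055479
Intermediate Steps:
(110*(-314) + l(285))/(231411 + 393709) = (110*(-314) - 141)/(231411 + 393709) = (-34540 - 141)/625120 = -34681*1/625120 = -34681/625120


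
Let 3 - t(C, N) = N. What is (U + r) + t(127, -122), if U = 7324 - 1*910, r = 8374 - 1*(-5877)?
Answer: 20790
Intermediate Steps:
t(C, N) = 3 - N
r = 14251 (r = 8374 + 5877 = 14251)
U = 6414 (U = 7324 - 910 = 6414)
(U + r) + t(127, -122) = (6414 + 14251) + (3 - 1*(-122)) = 20665 + (3 + 122) = 20665 + 125 = 20790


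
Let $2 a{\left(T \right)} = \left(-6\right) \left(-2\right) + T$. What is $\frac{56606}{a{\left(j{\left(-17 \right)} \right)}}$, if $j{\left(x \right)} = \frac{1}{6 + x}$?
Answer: $\frac{1245332}{131} \approx 9506.3$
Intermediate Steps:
$a{\left(T \right)} = 6 + \frac{T}{2}$ ($a{\left(T \right)} = \frac{\left(-6\right) \left(-2\right) + T}{2} = \frac{12 + T}{2} = 6 + \frac{T}{2}$)
$\frac{56606}{a{\left(j{\left(-17 \right)} \right)}} = \frac{56606}{6 + \frac{1}{2 \left(6 - 17\right)}} = \frac{56606}{6 + \frac{1}{2 \left(-11\right)}} = \frac{56606}{6 + \frac{1}{2} \left(- \frac{1}{11}\right)} = \frac{56606}{6 - \frac{1}{22}} = \frac{56606}{\frac{131}{22}} = 56606 \cdot \frac{22}{131} = \frac{1245332}{131}$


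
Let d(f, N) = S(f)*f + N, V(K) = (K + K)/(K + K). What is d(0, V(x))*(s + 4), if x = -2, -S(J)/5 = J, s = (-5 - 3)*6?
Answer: -44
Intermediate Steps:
s = -48 (s = -8*6 = -48)
S(J) = -5*J
V(K) = 1 (V(K) = (2*K)/((2*K)) = (2*K)*(1/(2*K)) = 1)
d(f, N) = N - 5*f**2 (d(f, N) = (-5*f)*f + N = -5*f**2 + N = N - 5*f**2)
d(0, V(x))*(s + 4) = (1 - 5*0**2)*(-48 + 4) = (1 - 5*0)*(-44) = (1 + 0)*(-44) = 1*(-44) = -44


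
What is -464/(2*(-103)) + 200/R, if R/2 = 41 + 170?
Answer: 59252/21733 ≈ 2.7264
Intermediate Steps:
R = 422 (R = 2*(41 + 170) = 2*211 = 422)
-464/(2*(-103)) + 200/R = -464/(2*(-103)) + 200/422 = -464/(-206) + 200*(1/422) = -464*(-1/206) + 100/211 = 232/103 + 100/211 = 59252/21733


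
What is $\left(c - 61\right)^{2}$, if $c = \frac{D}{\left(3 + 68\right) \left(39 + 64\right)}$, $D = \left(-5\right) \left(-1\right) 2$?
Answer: $\frac{198990042889}{53479969} \approx 3720.8$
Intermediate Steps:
$D = 10$ ($D = 5 \cdot 2 = 10$)
$c = \frac{10}{7313}$ ($c = \frac{10}{\left(3 + 68\right) \left(39 + 64\right)} = \frac{10}{71 \cdot 103} = \frac{10}{7313} \approx 0.0013674$)
$\left(c - 61\right)^{2} = \left(\frac{10}{7313} - 61\right)^{2} = \left(- \frac{446083}{7313}\right)^{2} = \frac{198990042889}{53479969}$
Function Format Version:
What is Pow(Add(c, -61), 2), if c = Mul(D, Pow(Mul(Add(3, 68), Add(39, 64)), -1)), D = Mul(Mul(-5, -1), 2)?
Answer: Rational(198990042889, 53479969) ≈ 3720.8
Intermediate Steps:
D = 10 (D = Mul(5, 2) = 10)
c = Rational(10, 7313) (c = Mul(10, Pow(Mul(Add(3, 68), Add(39, 64)), -1)) = Mul(10, Pow(Mul(71, 103), -1)) = Mul(10, Pow(7313, -1)) = Mul(10, Rational(1, 7313)) = Rational(10, 7313) ≈ 0.0013674)
Pow(Add(c, -61), 2) = Pow(Add(Rational(10, 7313), -61), 2) = Pow(Rational(-446083, 7313), 2) = Rational(198990042889, 53479969)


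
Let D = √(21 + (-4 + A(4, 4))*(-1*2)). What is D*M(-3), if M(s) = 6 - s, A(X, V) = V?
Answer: 9*√21 ≈ 41.243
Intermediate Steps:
D = √21 (D = √(21 + (-4 + 4)*(-1*2)) = √(21 + 0*(-2)) = √(21 + 0) = √21 ≈ 4.5826)
D*M(-3) = √21*(6 - 1*(-3)) = √21*(6 + 3) = √21*9 = 9*√21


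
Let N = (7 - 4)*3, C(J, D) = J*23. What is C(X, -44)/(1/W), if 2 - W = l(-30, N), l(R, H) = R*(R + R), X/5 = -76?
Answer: 15714520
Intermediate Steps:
X = -380 (X = 5*(-76) = -380)
C(J, D) = 23*J
N = 9 (N = 3*3 = 9)
l(R, H) = 2*R² (l(R, H) = R*(2*R) = 2*R²)
W = -1798 (W = 2 - 2*(-30)² = 2 - 2*900 = 2 - 1*1800 = 2 - 1800 = -1798)
C(X, -44)/(1/W) = (23*(-380))/(1/(-1798)) = -8740/(-1/1798) = -8740*(-1798) = 15714520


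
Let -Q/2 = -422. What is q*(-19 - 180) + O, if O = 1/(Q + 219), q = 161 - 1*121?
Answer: -8461479/1063 ≈ -7960.0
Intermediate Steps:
Q = 844 (Q = -2*(-422) = 844)
q = 40 (q = 161 - 121 = 40)
O = 1/1063 (O = 1/(844 + 219) = 1/1063 ≈ 0.00094073)
q*(-19 - 180) + O = 40*(-19 - 180) + 1/1063 = 40*(-199) + 1/1063 = -7960 + 1/1063 = -8461479/1063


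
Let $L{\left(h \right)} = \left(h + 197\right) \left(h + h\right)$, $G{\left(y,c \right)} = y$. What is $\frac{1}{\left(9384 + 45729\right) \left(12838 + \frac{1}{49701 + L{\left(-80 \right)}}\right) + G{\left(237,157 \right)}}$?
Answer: $\frac{10327}{7306775212808} \approx 1.4133 \cdot 10^{-9}$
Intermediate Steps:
$L{\left(h \right)} = 2 h \left(197 + h\right)$ ($L{\left(h \right)} = \left(197 + h\right) 2 h = 2 h \left(197 + h\right)$)
$\frac{1}{\left(9384 + 45729\right) \left(12838 + \frac{1}{49701 + L{\left(-80 \right)}}\right) + G{\left(237,157 \right)}} = \frac{1}{\left(9384 + 45729\right) \left(12838 + \frac{1}{49701 + 2 \left(-80\right) \left(197 - 80\right)}\right) + 237} = \frac{1}{55113 \left(12838 + \frac{1}{49701 + 2 \left(-80\right) 117}\right) + 237} = \frac{1}{55113 \left(12838 + \frac{1}{49701 - 18720}\right) + 237} = \frac{1}{55113 \left(12838 + \frac{1}{30981}\right) + 237} = \frac{1}{55113 \cdot \frac{397734079}{30981} + 237} = \frac{1}{\frac{7306772765309}{10327} + 237} = \frac{1}{\frac{7306775212808}{10327}} = \frac{10327}{7306775212808}$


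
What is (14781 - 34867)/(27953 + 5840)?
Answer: -20086/33793 ≈ -0.59438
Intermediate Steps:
(14781 - 34867)/(27953 + 5840) = -20086/33793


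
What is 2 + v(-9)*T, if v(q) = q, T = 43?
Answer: -385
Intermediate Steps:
2 + v(-9)*T = 2 - 9*43 = 2 - 387 = -385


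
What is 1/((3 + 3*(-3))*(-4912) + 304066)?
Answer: 1/333538 ≈ 2.9982e-6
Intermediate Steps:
1/((3 + 3*(-3))*(-4912) + 304066) = 1/((3 - 9)*(-4912) + 304066) = 1/(-6*(-4912) + 304066) = 1/(29472 + 304066) = 1/333538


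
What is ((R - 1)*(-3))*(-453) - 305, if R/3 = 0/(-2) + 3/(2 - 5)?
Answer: -5741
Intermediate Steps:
R = -3 (R = 3*(0/(-2) + 3/(2 - 5)) = 3*(0*(-1/2) + 3/(-3)) = 3*(0 + 3*(-1/3)) = 3*(0 - 1) = 3*(-1) = -3)
((R - 1)*(-3))*(-453) - 305 = ((-3 - 1)*(-3))*(-453) - 305 = -4*(-3)*(-453) - 305 = 12*(-453) - 305 = -5436 - 305 = -5741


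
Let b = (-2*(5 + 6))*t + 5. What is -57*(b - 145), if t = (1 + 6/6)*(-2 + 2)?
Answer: 7980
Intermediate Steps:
t = 0 (t = (1 + 6*(⅙))*0 = (1 + 1)*0 = 2*0 = 0)
b = 5 (b = -2*(5 + 6)*0 + 5 = -2*11*0 + 5 = -22*0 + 5 = 0 + 5 = 5)
-57*(b - 145) = -57*(5 - 145) = -57*(-140) = 7980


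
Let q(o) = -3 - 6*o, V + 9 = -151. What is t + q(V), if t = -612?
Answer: 345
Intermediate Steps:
V = -160 (V = -9 - 151 = -160)
t + q(V) = -612 + (-3 - 6*(-160)) = -612 + (-3 + 960) = -612 + 957 = 345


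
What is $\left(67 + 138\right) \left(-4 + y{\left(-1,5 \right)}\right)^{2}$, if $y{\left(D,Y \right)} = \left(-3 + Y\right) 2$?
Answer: $0$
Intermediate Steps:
$y{\left(D,Y \right)} = -6 + 2 Y$
$\left(67 + 138\right) \left(-4 + y{\left(-1,5 \right)}\right)^{2} = \left(67 + 138\right) \left(-4 + \left(-6 + 2 \cdot 5\right)\right)^{2} = 205 \left(-4 + \left(-6 + 10\right)\right)^{2} = 205 \left(-4 + 4\right)^{2} = 205 \cdot 0^{2} = 205 \cdot 0 = 0$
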